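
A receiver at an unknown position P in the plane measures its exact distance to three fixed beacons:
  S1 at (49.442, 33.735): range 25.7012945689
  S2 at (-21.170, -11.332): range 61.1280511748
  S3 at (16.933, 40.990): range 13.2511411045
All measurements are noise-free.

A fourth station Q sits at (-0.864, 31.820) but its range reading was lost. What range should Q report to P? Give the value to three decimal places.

24.988

eq1: (x − 49.442)² + (y − 33.735)² = 25.7012945689²
eq2: (x + 21.170)² + (y + 11.332)² = 61.1280511748²
eq3: (x − 16.933)² + (y − 40.990)² = 13.2511411045²
eq2−eq3, eq2−eq1 (x²,y² cancel):
  76.206·x + 104.644·y = 4951.369365
  141.224·x + 90.134·y = 6082.060563
det = 76.206·90.134 − 104.644·141.224 = -7909.492652
x = (4951.369365·90.134 − 104.644·6082.060563) / -7909.492652 = 24.042556
y = (76.206·6082.060563 − 4951.369365·141.224) / -7909.492652 = 29.807560
|P − Q| = √((24.042556 − -0.864)² + (29.807560 − 31.820)²) = 24.987726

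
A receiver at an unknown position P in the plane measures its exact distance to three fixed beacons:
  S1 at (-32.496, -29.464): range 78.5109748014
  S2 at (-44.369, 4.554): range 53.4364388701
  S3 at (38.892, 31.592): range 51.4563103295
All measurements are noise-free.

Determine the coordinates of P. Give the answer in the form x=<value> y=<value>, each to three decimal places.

x=-10.532 y=45.912

eq1: (x + 32.496)² + (y + 29.464)² = 78.5109748014²
eq2: (x + 44.369)² + (y − 4.554)² = 53.4364388701²
eq3: (x − 38.892)² + (y − 31.592)² = 51.4563103295²
eq3−eq2, eq3−eq1 (x²,y² cancel):
  -166.522·x − 54.076·y = -728.996177
  -142.776·x − 122.112·y = -4102.746108
det = -166.522·-122.112 − -54.076·-142.776 = 12613.579488
x = (-728.996177·-122.112 − -54.076·-4102.746108) / 12613.579488 = -10.531580
y = (-166.522·-4102.746108 − -728.996177·-142.776) / 12613.579488 = 45.911974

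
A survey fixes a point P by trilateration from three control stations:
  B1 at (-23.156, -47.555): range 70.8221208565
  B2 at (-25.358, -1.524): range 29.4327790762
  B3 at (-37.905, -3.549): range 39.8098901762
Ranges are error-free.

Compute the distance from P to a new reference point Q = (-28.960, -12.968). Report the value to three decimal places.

40.834

eq1: (x + 23.156)² + (y + 47.555)² = 70.8221208565²
eq2: (x + 25.358)² + (y + 1.524)² = 29.4327790762²
eq3: (x + 37.905)² + (y + 3.549)² = 39.8098901762²
eq1−eq2, eq1−eq3 (x²,y² cancel):
  -4.404·x + 92.062·y = 1997.156697
  -29.498·x + 88.012·y = 2082.651512
det = -4.404·88.012 − 92.062·-29.498 = 2328.040028
x = (1997.156697·88.012 − 92.062·2082.651512) / 2328.040028 = -6.855255
y = (-4.404·2082.651512 − 1997.156697·-29.498) / 2328.040028 = 21.365668
|P − Q| = √((-6.855255 − -28.960)² + (21.365668 − -12.968)²) = 40.834061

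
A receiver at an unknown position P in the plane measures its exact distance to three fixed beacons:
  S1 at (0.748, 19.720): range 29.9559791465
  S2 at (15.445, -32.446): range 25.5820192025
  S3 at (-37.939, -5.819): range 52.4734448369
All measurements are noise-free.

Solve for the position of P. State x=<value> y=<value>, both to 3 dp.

eq1: (x − 0.748)² + (y − 19.720)² = 29.9559791465²
eq2: (x − 15.445)² + (y + 32.446)² = 25.5820192025²
eq3: (x + 37.939)² + (y + 5.819)² = 52.4734448369²
eq2−eq1, eq2−eq3 (x²,y² cancel):
  -29.394·x + 104.332·y = -1144.774017
  -106.768·x + 53.254·y = -1917.085166
det = -29.394·53.254 − 104.332·-106.768 = 9573.970900
x = (-1144.774017·53.254 − 104.332·-1917.085166) / 9573.970900 = 14.523706
y = (-29.394·-1917.085166 − -1144.774017·-106.768) / 9573.970900 = -6.880576

x=14.524 y=-6.881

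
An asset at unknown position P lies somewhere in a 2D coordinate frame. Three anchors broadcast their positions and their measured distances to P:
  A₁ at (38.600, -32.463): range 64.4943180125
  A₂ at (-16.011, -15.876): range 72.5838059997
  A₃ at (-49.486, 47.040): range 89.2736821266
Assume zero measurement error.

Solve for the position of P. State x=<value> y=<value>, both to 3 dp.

eq1: (x − 38.600)² + (y + 32.463)² = 64.4943180125²
eq2: (x + 16.011)² + (y + 15.876)² = 72.5838059997²
eq3: (x + 49.486)² + (y − 47.040)² = 89.2736821266²
eq2−eq3, eq2−eq1 (x²,y² cancel):
  -66.950·x + 125.832·y = 1451.844872
  109.222·x − 33.174·y = 3144.298710
det = -66.950·-33.174 − 125.832·109.222 = -11522.623404
x = (1451.844872·-33.174 − 125.832·3144.298710) / -11522.623404 = 38.517001
y = (-66.950·3144.298710 − 1451.844872·109.222) / -11522.623404 = 32.031265

x=38.517 y=32.031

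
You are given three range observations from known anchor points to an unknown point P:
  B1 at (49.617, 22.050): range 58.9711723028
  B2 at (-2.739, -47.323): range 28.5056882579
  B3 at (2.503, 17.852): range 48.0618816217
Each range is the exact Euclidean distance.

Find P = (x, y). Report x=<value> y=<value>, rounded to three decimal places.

eq1: (x − 49.617)² + (y − 22.050)² = 58.9711723028²
eq2: (x + 2.739)² + (y + 47.323)² = 28.5056882579²
eq3: (x − 2.503)² + (y − 17.852)² = 48.0618816217²
eq2−eq1, eq2−eq3 (x²,y² cancel):
  104.712·x + 138.746·y = -1963.944161
  10.484·x + 130.350·y = -3419.379739
det = 104.712·130.350 − 138.746·10.484 = 12194.596136
x = (-1963.944161·130.350 − 138.746·-3419.379739) / 12194.596136 = 17.911634
y = (104.712·-3419.379739 − -1963.944161·10.484) / 12194.596136 = -27.672921

x=17.912 y=-27.673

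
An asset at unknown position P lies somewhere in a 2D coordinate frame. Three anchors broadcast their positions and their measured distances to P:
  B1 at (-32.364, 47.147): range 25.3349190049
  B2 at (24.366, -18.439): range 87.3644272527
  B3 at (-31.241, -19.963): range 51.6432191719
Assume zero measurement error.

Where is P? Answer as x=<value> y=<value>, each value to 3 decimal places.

eq1: (x + 32.364)² + (y − 47.147)² = 25.3349190049²
eq2: (x − 24.366)² + (y + 18.439)² = 87.3644272527²
eq3: (x + 31.241)² + (y + 19.963)² = 51.6432191719²
eq1−eq2, eq1−eq3 (x²,y² cancel):
  113.460·x − 131.172·y = -9327.254456
  2.246·x − 134.220·y = -3920.910620
det = 113.460·-134.220 − -131.172·2.246 = -14933.988888
x = (-9327.254456·-134.220 − -131.172·-3920.910620) / -14933.988888 = -49.390046
y = (113.460·-3920.910620 − -9327.254456·2.246) / -14933.988888 = 28.386087

x=-49.390 y=28.386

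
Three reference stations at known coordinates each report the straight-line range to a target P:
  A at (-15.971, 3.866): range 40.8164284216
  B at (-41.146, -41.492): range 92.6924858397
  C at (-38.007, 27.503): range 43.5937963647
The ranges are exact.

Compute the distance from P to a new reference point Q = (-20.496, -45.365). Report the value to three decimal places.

eq1: (x + 15.971)² + (y − 3.866)² = 40.8164284216²
eq2: (x + 41.146)² + (y + 41.492)² = 92.6924858397²
eq3: (x + 38.007)² + (y − 27.503)² = 43.5937963647²
eq3−eq1, eq3−eq2 (x²,y² cancel):
  44.072·x − 47.274·y = -1696.490009
  -6.278·x − 137.990·y = -5477.845528
det = 44.072·-137.990 − -47.274·-6.278 = -6378.281452
x = (-1696.490009·-137.990 − -47.274·-5477.845528) / -6378.281452 = 3.897760
y = (44.072·-5477.845528 − -1696.490009·-6.278) / -6378.281452 = 39.520077
|P − Q| = √((3.897760 − -20.496)² + (39.520077 − -45.365)²) = 88.320619

88.321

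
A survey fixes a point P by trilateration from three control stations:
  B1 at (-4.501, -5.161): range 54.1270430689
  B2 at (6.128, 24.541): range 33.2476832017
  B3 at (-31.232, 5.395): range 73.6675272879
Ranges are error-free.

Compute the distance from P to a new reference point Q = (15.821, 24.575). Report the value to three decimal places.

23.579

eq1: (x + 4.501)² + (y + 5.161)² = 54.1270430689²
eq2: (x − 6.128)² + (y − 24.541)² = 33.2476832017²
eq3: (x + 31.232)² + (y − 5.395)² = 73.6675272879²
eq2−eq1, eq2−eq3 (x²,y² cancel):
  -21.258·x − 59.404·y = -2417.246496
  -74.720·x − 38.292·y = -3956.765354
det = -21.258·-38.292 − -59.404·-74.720 = -3624.655544
x = (-2417.246496·-38.292 − -59.404·-3956.765354) / -3624.655544 = 39.310352
y = (-21.258·-3956.765354 − -2417.246496·-74.720) / -3624.655544 = 26.624251
|P − Q| = √((39.310352 − 15.821)² + (26.624251 − 24.575)²) = 23.578573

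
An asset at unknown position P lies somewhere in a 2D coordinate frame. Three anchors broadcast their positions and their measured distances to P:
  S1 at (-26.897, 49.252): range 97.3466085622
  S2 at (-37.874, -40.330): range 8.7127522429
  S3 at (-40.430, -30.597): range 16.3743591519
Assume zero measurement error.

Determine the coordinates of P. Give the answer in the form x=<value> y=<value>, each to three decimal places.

x=-43.931 y=-46.593

eq1: (x + 26.897)² + (y − 49.252)² = 97.3466085622²
eq2: (x + 37.874)² + (y + 40.330)² = 8.7127522429²
eq3: (x + 40.430)² + (y + 30.597)² = 16.3743591519²
eq1−eq3, eq1−eq2 (x²,y² cancel):
  -27.066·x − 159.698·y = 8629.795757
  -21.954·x − 179.164·y = 9312.190810
det = -27.066·-179.164 − -159.698·-21.954 = 1343.242932
x = (8629.795757·-179.164 − -159.698·9312.190810) / 1343.242932 = -43.931353
y = (-27.066·9312.190810 − 8629.795757·-21.954) / 1343.242932 = -46.592630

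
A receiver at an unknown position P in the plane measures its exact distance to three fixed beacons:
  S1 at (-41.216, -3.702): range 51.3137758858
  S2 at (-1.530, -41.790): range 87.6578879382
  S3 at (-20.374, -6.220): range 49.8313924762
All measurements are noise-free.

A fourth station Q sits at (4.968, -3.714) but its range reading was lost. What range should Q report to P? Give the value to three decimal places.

eq1: (x + 41.216)² + (y + 3.702)² = 51.3137758858²
eq2: (x + 1.530)² + (y + 41.790)² = 87.6578879382²
eq3: (x + 20.374)² + (y + 6.220)² = 49.8313924762²
eq3−eq2, eq3−eq1 (x²,y² cancel):
  37.688·x − 71.140·y = -3905.780918
  -41.684·x + 5.036·y = 1108.739264
det = 37.688·5.036 − -71.140·-41.684 = -2775.602992
x = (-3905.780918·5.036 − -71.140·1108.739264) / -2775.602992 = -21.330932
y = (37.688·1108.739264 − -3905.780918·-41.684) / -2775.602992 = 43.602203
|P − Q| = √((-21.330932 − 4.968)² + (43.602203 − -3.714)²) = 54.133695

54.134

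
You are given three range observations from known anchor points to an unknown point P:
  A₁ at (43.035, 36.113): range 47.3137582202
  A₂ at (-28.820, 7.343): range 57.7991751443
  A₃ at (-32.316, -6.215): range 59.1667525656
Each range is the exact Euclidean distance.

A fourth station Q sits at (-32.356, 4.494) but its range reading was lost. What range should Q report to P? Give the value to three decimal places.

eq1: (x − 43.035)² + (y − 36.113)² = 47.3137582202²
eq2: (x + 28.820)² + (y − 7.343)² = 57.7991751443²
eq3: (x + 32.316)² + (y + 6.215)² = 59.1667525656²
eq2−eq1, eq2−eq3 (x²,y² cancel):
  143.710·x + 57.540·y = 3373.800875
  -6.992·x − 27.116·y = 38.478070
det = 143.710·-27.116 − 57.540·-6.992 = -3494.520680
x = (3373.800875·-27.116 − 57.540·38.478070) / -3494.520680 = 26.812837
y = (143.710·38.478070 − 3373.800875·-6.992) / -3494.520680 = -8.332845
|P − Q| = √((26.812837 − -32.356)² + (-8.332845 − 4.494)²) = 60.543201

60.543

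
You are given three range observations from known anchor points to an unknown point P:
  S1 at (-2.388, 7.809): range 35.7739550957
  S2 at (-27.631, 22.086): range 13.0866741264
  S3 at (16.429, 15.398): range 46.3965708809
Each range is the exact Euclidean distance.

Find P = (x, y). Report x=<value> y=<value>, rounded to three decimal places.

eq1: (x + 2.388)² + (y − 7.809)² = 35.7739550957²
eq2: (x + 27.631)² + (y − 22.086)² = 13.0866741264²
eq3: (x − 16.429)² + (y − 15.398)² = 46.3965708809²
eq2−eq1, eq2−eq3 (x²,y² cancel):
  50.486·x − 28.554·y = -2293.095355
  88.120·x − 13.376·y = -2725.633862
det = 50.486·-13.376 − -28.554·88.120 = 1840.877744
x = (-2293.095355·-13.376 − -28.554·-2725.633862) / 1840.877744 = -25.615664
y = (50.486·-2725.633862 − -2293.095355·88.120) / 1840.877744 = 35.016563

x=-25.616 y=35.017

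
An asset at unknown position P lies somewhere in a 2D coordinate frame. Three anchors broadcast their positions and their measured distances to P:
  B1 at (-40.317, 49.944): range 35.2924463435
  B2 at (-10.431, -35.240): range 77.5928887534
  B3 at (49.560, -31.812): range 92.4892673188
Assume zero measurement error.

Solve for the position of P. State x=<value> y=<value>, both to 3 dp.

eq1: (x + 40.317)² + (y − 49.944)² = 35.2924463435²
eq2: (x + 10.431)² + (y + 35.240)² = 77.5928887534²
eq3: (x − 49.560)² + (y + 31.812)² = 92.4892673188²
eq1−eq2, eq1−eq3 (x²,y² cancel):
  59.772·x − 170.368·y = -7544.299880
  179.754·x − 163.512·y = -7960.374481
det = 59.772·-163.512 − -170.368·179.754 = 20850.890208
x = (-7544.299880·-163.512 − -170.368·-7960.374481) / 20850.890208 = -5.880301
y = (59.772·-7960.374481 − -7544.299880·179.754) / 20850.890208 = 42.219328

x=-5.880 y=42.219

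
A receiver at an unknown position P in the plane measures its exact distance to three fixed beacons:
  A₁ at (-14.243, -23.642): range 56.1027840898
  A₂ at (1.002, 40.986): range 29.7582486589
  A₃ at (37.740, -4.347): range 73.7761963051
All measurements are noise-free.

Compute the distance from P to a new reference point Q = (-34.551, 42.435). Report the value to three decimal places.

eq1: (x + 14.243)² + (y + 23.642)² = 56.1027840898²
eq2: (x − 1.002)² + (y − 40.986)² = 29.7582486589²
eq3: (x − 37.740)² + (y + 4.347)² = 73.7761963051²
eq1−eq2, eq1−eq3 (x²,y² cancel):
  30.490·x + 129.256·y = 3181.018006
  103.966·x + 38.590·y = -1614.007963
det = 30.490·38.590 − 129.256·103.966 = -12261.620196
x = (3181.018006·38.590 − 129.256·-1614.007963) / -12261.620196 = -27.025441
y = (30.490·-1614.007963 − 3181.018006·103.966) / -12261.620196 = 30.985205
|P − Q| = √((-27.025441 − -34.551)² + (30.985205 − 42.435)²) = 13.701526

13.702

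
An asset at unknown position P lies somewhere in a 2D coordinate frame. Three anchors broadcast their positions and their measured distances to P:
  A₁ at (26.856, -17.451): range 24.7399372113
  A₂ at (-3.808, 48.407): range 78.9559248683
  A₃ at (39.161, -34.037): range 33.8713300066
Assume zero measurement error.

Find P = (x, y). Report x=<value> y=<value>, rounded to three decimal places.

x=5.532 y=-29.995

eq1: (x − 26.856)² + (y + 17.451)² = 24.7399372113²
eq2: (x + 3.808)² + (y − 48.407)² = 78.9559248683²
eq3: (x − 39.161)² + (y + 34.037)² = 33.8713300066²
eq1−eq3, eq1−eq2 (x²,y² cancel):
  24.610·x − 33.172·y = 1131.116650
  -61.328·x + 131.716·y = -4290.017203
det = 24.610·131.716 − -33.172·-61.328 = 1207.158344
x = (1131.116650·131.716 − -33.172·-4290.017203) / 1207.158344 = 5.531760
y = (24.610·-4290.017203 − 1131.116650·-61.328) / 1207.158344 = -29.994575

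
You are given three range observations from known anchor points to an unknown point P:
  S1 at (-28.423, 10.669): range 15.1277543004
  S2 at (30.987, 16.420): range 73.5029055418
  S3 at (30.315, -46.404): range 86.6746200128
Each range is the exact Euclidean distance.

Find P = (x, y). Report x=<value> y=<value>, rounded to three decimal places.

eq1: (x + 28.423)² + (y − 10.669)² = 15.1277543004²
eq2: (x − 30.987)² + (y − 16.420)² = 73.5029055418²
eq3: (x − 30.315)² + (y + 46.404)² = 86.6746200128²
eq2−eq1, eq2−eq3 (x²,y² cancel):
  -118.820·x − 11.502·y = 4865.712094
  -1.344·x − 125.648·y = -267.292759
det = -118.820·-125.648 − -11.502·-1.344 = 14914.036672
x = (4865.712094·-125.648 − -11.502·-267.292759) / 14914.036672 = -41.198866
y = (-118.820·-267.292759 − 4865.712094·-1.344) / 14914.036672 = 2.568000

x=-41.199 y=2.568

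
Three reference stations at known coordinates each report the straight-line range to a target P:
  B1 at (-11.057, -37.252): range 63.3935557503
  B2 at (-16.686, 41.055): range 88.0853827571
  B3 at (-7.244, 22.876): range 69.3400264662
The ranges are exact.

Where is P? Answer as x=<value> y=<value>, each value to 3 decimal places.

eq1: (x + 11.057)² + (y + 37.252)² = 63.3935557503²
eq2: (x + 16.686)² + (y − 41.055)² = 88.0853827571²
eq3: (x + 7.244)² + (y − 22.876)² = 69.3400264662²
eq3−eq2, eq3−eq1 (x²,y² cancel):
  -18.884·x + 36.358·y = -1562.846676
  -7.626·x − 120.256·y = 1723.478201
det = -18.884·-120.256 − 36.358·-7.626 = 2548.180412
x = (-1562.846676·-120.256 − 36.358·1723.478201) / 2548.180412 = 49.164286
y = (-18.884·1723.478201 − -1562.846676·-7.626) / 2548.180412 = -17.449483

x=49.164 y=-17.449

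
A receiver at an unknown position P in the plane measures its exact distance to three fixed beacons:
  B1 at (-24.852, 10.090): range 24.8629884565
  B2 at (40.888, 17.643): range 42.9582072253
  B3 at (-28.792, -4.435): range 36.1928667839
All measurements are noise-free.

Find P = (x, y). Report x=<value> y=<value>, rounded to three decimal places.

eq1: (x + 24.852)² + (y − 10.090)² = 24.8629884565²
eq2: (x − 40.888)² + (y − 17.643)² = 42.9582072253²
eq3: (x + 28.792)² + (y + 4.435)² = 36.1928667839²
eq3−eq1, eq3−eq2 (x²,y² cancel):
  7.880·x + 29.050·y = 562.536926
  139.360·x + 44.156·y = 598.971542
det = 7.880·44.156 − 29.050·139.360 = -3700.458720
x = (562.536926·44.156 − 29.050·598.971542) / -3700.458720 = -2.010361
y = (7.880·598.971542 − 562.536926·139.360) / -3700.458720 = 19.909761

x=-2.010 y=19.910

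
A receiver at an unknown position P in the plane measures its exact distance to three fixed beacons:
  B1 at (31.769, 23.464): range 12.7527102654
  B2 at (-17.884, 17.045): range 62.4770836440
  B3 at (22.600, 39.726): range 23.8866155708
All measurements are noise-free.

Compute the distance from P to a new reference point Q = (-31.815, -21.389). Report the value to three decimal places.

90.286

eq1: (x − 31.769)² + (y − 23.464)² = 12.7527102654²
eq2: (x + 17.884)² + (y − 17.045)² = 62.4770836440²
eq3: (x − 22.600)² + (y − 39.726)² = 23.8866155708²
eq3−eq2, eq3−eq1 (x²,y² cancel):
  -80.968·x − 45.362·y = -4811.361172
  18.338·x − 32.524·y = -121.147635
det = -80.968·-32.524 − -45.362·18.338 = 3465.251588
x = (-4811.361172·-32.524 − -45.362·-121.147635) / 3465.251588 = 43.572366
y = (-80.968·-121.147635 − -4811.361172·18.338) / 3465.251588 = 28.292267
|P − Q| = √((43.572366 − -31.815)² + (28.292267 − -21.389)²) = 90.285565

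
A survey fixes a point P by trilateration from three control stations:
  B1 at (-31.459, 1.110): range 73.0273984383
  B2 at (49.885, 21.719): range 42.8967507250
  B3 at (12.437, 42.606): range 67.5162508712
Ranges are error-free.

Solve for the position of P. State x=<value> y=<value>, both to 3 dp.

x=38.554 y=-19.654

eq1: (x + 31.459)² + (y − 1.110)² = 73.0273984383²
eq2: (x − 49.885)² + (y − 21.719)² = 42.8967507250²
eq3: (x − 12.437)² + (y − 42.606)² = 67.5162508712²
eq2−eq3, eq2−eq1 (x²,y² cancel):
  -74.896·x + 41.774·y = -3708.590890
  -162.688·x − 41.218·y = -5462.197105
det = -74.896·-41.218 − 41.774·-162.688 = 9883.191840
x = (-3708.590890·-41.218 − 41.774·-5462.197105) / 9883.191840 = 38.554197
y = (-74.896·-5462.197105 − -3708.590890·-162.688) / 9883.191840 = -19.654229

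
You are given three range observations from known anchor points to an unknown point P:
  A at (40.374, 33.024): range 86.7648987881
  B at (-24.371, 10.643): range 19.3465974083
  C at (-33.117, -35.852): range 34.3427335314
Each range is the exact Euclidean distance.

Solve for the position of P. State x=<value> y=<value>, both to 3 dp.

eq1: (x − 40.374)² + (y − 33.024)² = 86.7648987881²
eq2: (x + 24.371)² + (y − 10.643)² = 19.3465974083²
eq3: (x + 33.117)² + (y + 35.852)² = 34.3427335314²
eq1−eq2, eq1−eq3 (x²,y² cancel):
  -129.490·x − 44.762·y = 5140.431468
  -146.982·x − 137.752·y = 6010.181456
det = -129.490·-137.752 − -44.762·-146.982 = 11258.298196
x = (5140.431468·-137.752 − -44.762·6010.181456) / 11258.298196 = -39.000297
y = (-129.490·6010.181456 − 5140.431468·-146.982) / 11258.298196 = -2.016957

x=-39.000 y=-2.017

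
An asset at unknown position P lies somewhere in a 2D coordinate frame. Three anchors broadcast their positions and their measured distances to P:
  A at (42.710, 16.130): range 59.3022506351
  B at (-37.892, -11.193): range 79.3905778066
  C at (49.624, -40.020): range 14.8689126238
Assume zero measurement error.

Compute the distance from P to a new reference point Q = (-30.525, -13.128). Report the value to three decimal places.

71.869

eq1: (x − 42.710)² + (y − 16.130)² = 59.3022506351²
eq2: (x + 37.892)² + (y + 11.193)² = 79.3905778066²
eq3: (x − 49.624)² + (y + 40.020)² = 14.8689126238²
eq2−eq1, eq2−eq3 (x²,y² cancel):
  161.204·x + 54.646·y = 3309.341001
  175.032·x − 57.654·y = 8584.834145
det = 161.204·-57.654 − 54.646·175.032 = -18858.854088
x = (3309.341001·-57.654 − 54.646·8584.834145) / -18858.854088 = 34.992773
y = (161.204·8584.834145 − 3309.341001·175.032) / -18858.854088 = -42.667970
|P − Q| = √((34.992773 − -30.525)² + (-42.667970 − -13.128)²) = 71.869245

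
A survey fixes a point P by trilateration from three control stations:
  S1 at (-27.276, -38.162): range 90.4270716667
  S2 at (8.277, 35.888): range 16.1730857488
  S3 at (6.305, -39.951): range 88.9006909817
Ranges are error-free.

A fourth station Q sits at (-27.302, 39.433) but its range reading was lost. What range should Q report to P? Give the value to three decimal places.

eq1: (x + 27.276)² + (y + 38.162)² = 90.4270716667²
eq2: (x − 8.277)² + (y − 35.888)² = 16.1730857488²
eq3: (x − 6.305)² + (y + 39.951)² = 88.9006909817²
eq1−eq2, eq1−eq3 (x²,y² cancel):
  71.106·x + 148.100·y = 7071.625441
  67.162·x − 3.578·y = -290.760561
det = 71.106·-3.578 − 148.100·67.162 = -10201.109468
x = (7071.625441·-3.578 − 148.100·-290.760561) / -10201.109468 = -1.740925
y = (71.106·-290.760561 − 7071.625441·67.162) / -10201.109468 = 48.584846
|P − Q| = √((-1.740925 − -27.302)² + (48.584846 − 39.433)²) = 27.150043

27.150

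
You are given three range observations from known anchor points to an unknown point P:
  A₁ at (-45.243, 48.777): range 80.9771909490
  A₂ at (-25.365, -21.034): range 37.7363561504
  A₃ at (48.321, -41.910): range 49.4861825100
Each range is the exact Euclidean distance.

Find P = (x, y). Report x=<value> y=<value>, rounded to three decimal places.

x=10.662 y=-9.806

eq1: (x + 45.243)² + (y − 48.777)² = 80.9771909490²
eq2: (x + 25.365)² + (y + 21.034)² = 37.7363561504²
eq3: (x − 48.321)² + (y + 41.910)² = 49.4861825100²
eq3−eq2, eq3−eq1 (x²,y² cancel):
  -147.372·x + 41.752·y = -1980.705076
  -187.128·x + 181.374·y = -3773.665558
det = -147.372·181.374 − 41.752·-187.128 = -18916.480872
x = (-1980.705076·181.374 − 41.752·-3773.665558) / -18916.480872 = 10.662148
y = (-147.372·-3773.665558 − -1980.705076·-187.128) / -18916.480872 = -9.805590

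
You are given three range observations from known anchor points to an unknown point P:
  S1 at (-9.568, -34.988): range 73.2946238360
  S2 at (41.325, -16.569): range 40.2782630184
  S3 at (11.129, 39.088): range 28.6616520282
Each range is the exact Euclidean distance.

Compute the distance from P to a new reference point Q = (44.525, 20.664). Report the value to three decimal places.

9.869

eq1: (x + 9.568)² + (y + 34.988)² = 73.2946238360²
eq2: (x − 41.325)² + (y + 16.569)² = 40.2782630184²
eq3: (x − 11.129)² + (y − 39.088)² = 28.6616520282²
eq3−eq2, eq3−eq1 (x²,y² cancel):
  60.392·x − 111.314·y = -470.287174
  -41.394·x − 148.152·y = -4886.631203
det = 60.392·-148.152 − -111.314·-41.394 = -13554.927300
x = (-470.287174·-148.152 − -111.314·-4886.631203) / -13554.927300 = 34.989231
y = (60.392·-4886.631203 − -470.287174·-41.394) / -13554.927300 = 23.207834
|P − Q| = √((34.989231 − 44.525)² + (23.207834 − 20.664)²) = 9.869244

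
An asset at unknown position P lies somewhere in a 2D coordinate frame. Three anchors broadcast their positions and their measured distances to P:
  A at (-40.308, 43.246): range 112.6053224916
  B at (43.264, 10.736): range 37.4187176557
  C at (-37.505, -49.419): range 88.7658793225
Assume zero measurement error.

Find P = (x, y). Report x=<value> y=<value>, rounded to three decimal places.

eq1: (x + 40.308)² + (y − 43.246)² = 112.6053224916²
eq2: (x − 43.264)² + (y − 10.736)² = 37.4187176557²
eq3: (x + 37.505)² + (y + 49.419)² = 88.7658793225²
eq1−eq3, eq1−eq2 (x²,y² cancel):
  5.606·x − 185.330·y = 5154.488528
  167.144·x − 65.020·y = 9771.882234
det = 5.606·-65.020 − -185.330·167.144 = 30612.295400
x = (5154.488528·-65.020 − -185.330·9771.882234) / 30612.295400 = 48.211938
y = (5.606·9771.882234 − 5154.488528·167.144) / 30612.295400 = -26.354138

x=48.212 y=-26.354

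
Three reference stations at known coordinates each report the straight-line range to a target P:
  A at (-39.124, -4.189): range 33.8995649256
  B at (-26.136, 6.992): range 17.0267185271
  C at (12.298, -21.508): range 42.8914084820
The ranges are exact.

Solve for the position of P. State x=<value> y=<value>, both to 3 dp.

x=-10.891 y=14.575

eq1: (x + 39.124)² + (y + 4.189)² = 33.8995649256²
eq2: (x + 26.136)² + (y − 6.992)² = 17.0267185271²
eq3: (x − 12.298)² + (y + 21.508)² = 42.8914084820²
eq2−eq3, eq2−eq1 (x²,y² cancel):
  76.868·x − 57.000·y = -1667.907470
  -25.976·x − 22.362·y = -43.014821
det = 76.868·-22.362 − -57.000·-25.976 = -3199.554216
x = (-1667.907470·-22.362 − -57.000·-43.014821) / -3199.554216 = -10.890862
y = (76.868·-43.014821 − -1667.907470·-25.976) / -3199.554216 = 14.574539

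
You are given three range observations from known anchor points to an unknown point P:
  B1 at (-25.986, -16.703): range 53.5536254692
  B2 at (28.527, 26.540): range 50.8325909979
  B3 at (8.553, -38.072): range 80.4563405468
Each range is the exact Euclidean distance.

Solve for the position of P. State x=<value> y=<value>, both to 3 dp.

eq1: (x + 25.986)² + (y + 16.703)² = 53.5536254692²
eq2: (x − 28.527)² + (y − 26.540)² = 50.8325909979²
eq3: (x − 8.553)² + (y + 38.072)² = 80.4563405468²
eq3−eq1, eq3−eq2 (x²,y² cancel):
  -69.078·x + 42.738·y = 3036.863345
  39.948·x + 129.224·y = 3884.800763
det = -69.078·129.224 − 42.738·39.948 = -10633.833096
x = (3036.863345·129.224 − 42.738·3884.800763) / -10633.833096 = -21.291195
y = (-69.078·3884.800763 − 3036.863345·39.948) / -10633.833096 = 36.644442

x=-21.291 y=36.644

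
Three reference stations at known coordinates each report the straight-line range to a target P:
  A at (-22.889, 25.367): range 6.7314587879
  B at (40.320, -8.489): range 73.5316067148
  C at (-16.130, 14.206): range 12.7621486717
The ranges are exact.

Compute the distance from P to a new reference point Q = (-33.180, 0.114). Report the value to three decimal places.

21.028

eq1: (x + 22.889)² + (y − 25.367)² = 6.7314587879²
eq2: (x − 40.320)² + (y + 8.489)² = 73.5316067148²
eq3: (x + 16.130)² + (y − 14.206)² = 12.7621486717²
eq2−eq3, eq2−eq1 (x²,y² cancel):
  -112.900·x + 45.390·y = 4008.246562
  -126.418·x + 67.712·y = 4831.210138
det = -112.900·67.712 − 45.390·-126.418 = -1906.571780
x = (4008.246562·67.712 − 45.390·4831.210138) / -1906.571780 = -27.335852
y = (-112.900·4831.210138 − 4008.246562·-126.418) / -1906.571780 = 20.313482
|P − Q| = √((-27.335852 − -33.180)² + (20.313482 − 0.114)²) = 21.027913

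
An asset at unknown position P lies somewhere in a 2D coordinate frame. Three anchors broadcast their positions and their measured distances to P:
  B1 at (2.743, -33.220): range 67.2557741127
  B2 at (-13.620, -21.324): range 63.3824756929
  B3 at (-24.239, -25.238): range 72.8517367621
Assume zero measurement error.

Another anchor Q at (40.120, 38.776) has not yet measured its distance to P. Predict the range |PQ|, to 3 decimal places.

19.884

eq1: (x − 2.743)² + (y + 33.220)² = 67.2557741127²
eq2: (x + 13.620)² + (y + 21.324)² = 63.3824756929²
eq3: (x + 24.239)² + (y + 25.238)² = 72.8517367621²
eq1−eq3, eq1−eq2 (x²,y² cancel):
  -53.964·x + 15.964·y = -670.643082
  -32.726·x + 23.792·y = 35.125854
det = -53.964·23.792 − 15.964·-32.726 = -761.473624
x = (-670.643082·23.792 − 15.964·35.125854) / -761.473624 = 21.690429
y = (-53.964·35.125854 − -670.643082·-32.726) / -761.473624 = 31.311652
|P − Q| = √((21.690429 − 40.120)² + (31.311652 − 38.776)²) = 19.883802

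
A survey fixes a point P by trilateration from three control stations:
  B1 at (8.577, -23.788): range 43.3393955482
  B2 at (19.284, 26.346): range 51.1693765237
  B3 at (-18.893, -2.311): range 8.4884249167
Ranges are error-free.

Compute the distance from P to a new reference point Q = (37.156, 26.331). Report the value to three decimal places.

67.481

eq1: (x − 8.577)² + (y + 23.788)² = 43.3393955482²
eq2: (x − 19.284)² + (y − 26.346)² = 51.1693765237²
eq3: (x + 18.893)² + (y + 2.311)² = 8.4884249167²
eq3−eq1, eq3−eq2 (x²,y² cancel):
  54.940·x − 42.954·y = -1529.102146
  76.354·x + 57.314·y = -1842.553534
det = 54.940·57.314 − -42.954·76.354 = 6428.540876
x = (-1529.102146·57.314 − -42.954·-1842.553534) / 6428.540876 = -25.944302
y = (54.940·-1842.553534 − -1529.102146·76.354) / 6428.540876 = 2.414727
|P − Q| = √((-25.944302 − 37.156)² + (2.414727 − 26.331)²) = 67.480636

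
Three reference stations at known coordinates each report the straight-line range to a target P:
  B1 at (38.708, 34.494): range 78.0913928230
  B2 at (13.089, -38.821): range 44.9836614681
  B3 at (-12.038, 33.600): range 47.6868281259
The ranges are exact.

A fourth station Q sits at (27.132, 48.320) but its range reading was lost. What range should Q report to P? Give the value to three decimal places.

79.292

eq1: (x − 38.708)² + (y − 34.494)² = 78.0913928230²
eq2: (x − 13.089)² + (y + 38.821)² = 44.9836614681²
eq3: (x + 12.038)² + (y − 33.600)² = 47.6868281259²
eq2−eq1, eq2−eq3 (x²,y² cancel):
  51.238·x + 146.630·y = -3064.982496
  -50.254·x + 144.842·y = -655.022296
det = 51.238·144.842 − 146.630·-50.254 = 14790.158416
x = (-3064.982496·144.842 − 146.630·-655.022296) / 14790.158416 = -23.521876
y = (51.238·-655.022296 − -3064.982496·-50.254) / 14790.158416 = -12.683411
|P − Q| = √((-23.521876 − 27.132)² + (-12.683411 − 48.320)²) = 79.292064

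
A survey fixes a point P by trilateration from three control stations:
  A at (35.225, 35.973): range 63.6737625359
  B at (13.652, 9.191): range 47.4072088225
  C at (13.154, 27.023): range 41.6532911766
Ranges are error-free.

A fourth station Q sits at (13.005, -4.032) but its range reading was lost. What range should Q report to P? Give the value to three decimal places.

54.346

eq1: (x − 35.225)² + (y − 35.973)² = 63.6737625359²
eq2: (x − 13.652)² + (y − 9.191)² = 47.4072088225²
eq3: (x − 13.154)² + (y − 27.023)² = 41.6532911766²
eq2−eq1, eq2−eq3 (x²,y² cancel):
  43.146·x + 53.564·y = 457.101182
  -0.996·x + 35.664·y = 1144.865442
det = 43.146·35.664 − 53.564·-0.996 = 1592.108688
x = (457.101182·35.664 − 53.564·1144.865442) / 1592.108688 = -28.277916
y = (43.146·1144.865442 − 457.101182·-0.996) / 1592.108688 = 31.311705
|P − Q| = √((-28.277916 − 13.005)² + (31.311705 − -4.032)²) = 54.345714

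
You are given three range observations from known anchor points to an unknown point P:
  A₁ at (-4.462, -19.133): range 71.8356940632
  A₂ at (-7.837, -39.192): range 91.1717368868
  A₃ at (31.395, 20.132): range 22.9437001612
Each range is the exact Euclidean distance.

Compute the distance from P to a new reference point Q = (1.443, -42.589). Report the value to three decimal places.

90.772

eq1: (x + 4.462)² + (y + 19.133)² = 71.8356940632²
eq2: (x + 7.837)² + (y + 39.192)² = 91.1717368868²
eq3: (x − 31.395)² + (y − 20.132)² = 22.9437001612²
eq1−eq3, eq1−eq2 (x²,y² cancel):
  71.714·x + 78.530·y = 5638.915880
  -6.750·x − 40.118·y = -1940.468365
det = 71.714·-40.118 − 78.530·-6.750 = -2346.944752
x = (5638.915880·-40.118 − 78.530·-1940.468365) / -2346.944752 = 31.460922
y = (71.714·-1940.468365 − 5638.915880·-6.750) / -2346.944752 = 43.075605
|P − Q| = √((31.460922 − 1.443)² + (43.075605 − -42.589)²) = 90.771693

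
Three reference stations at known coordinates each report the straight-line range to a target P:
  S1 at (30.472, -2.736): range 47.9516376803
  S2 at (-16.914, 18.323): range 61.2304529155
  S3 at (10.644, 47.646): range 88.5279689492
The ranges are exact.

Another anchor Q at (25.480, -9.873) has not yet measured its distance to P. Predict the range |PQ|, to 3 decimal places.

39.261

eq1: (x − 30.472)² + (y + 2.736)² = 47.9516376803²
eq2: (x + 16.914)² + (y − 18.323)² = 61.2304529155²
eq3: (x − 10.644)² + (y − 47.646)² = 88.5279689492²
eq3−eq2, eq3−eq1 (x²,y² cancel):
  -55.116·x − 58.646·y = 2326.412595
  39.656·x − 100.764·y = 4090.434158
det = -55.116·-100.764 − -58.646·39.656 = 7879.374400
x = (2326.412595·-100.764 − -58.646·4090.434158) / 7879.374400 = 0.694086
y = (-55.116·4090.434158 − 2326.412595·39.656) / 7879.374400 = -40.321042
|P − Q| = √((0.694086 − 25.480)² + (-40.321042 − -9.873)²) = 39.260983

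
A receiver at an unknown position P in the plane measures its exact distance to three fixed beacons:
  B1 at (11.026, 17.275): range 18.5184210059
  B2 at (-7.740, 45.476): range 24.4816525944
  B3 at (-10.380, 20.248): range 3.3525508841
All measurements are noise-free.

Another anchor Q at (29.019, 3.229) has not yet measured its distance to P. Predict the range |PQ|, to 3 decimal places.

40.267

eq1: (x − 11.026)² + (y − 17.275)² = 18.5184210059²
eq2: (x + 7.740)² + (y − 45.476)² = 24.4816525944²
eq3: (x + 10.380)² + (y − 20.248)² = 3.3525508841²
eq1−eq3, eq1−eq2 (x²,y² cancel):
  -42.812·x + 5.946·y = 429.419922
  -37.532·x + 56.402·y = 1451.556478
det = -42.812·56.402 − 5.946·-37.532 = -2191.517152
x = (429.419922·56.402 − 5.946·1451.556478) / -2191.517152 = -7.113423
y = (-42.812·1451.556478 − 429.419922·-37.532) / -2191.517152 = 21.002367
|P − Q| = √((-7.113423 − 29.019)² + (21.002367 − 3.229)²) = 40.267164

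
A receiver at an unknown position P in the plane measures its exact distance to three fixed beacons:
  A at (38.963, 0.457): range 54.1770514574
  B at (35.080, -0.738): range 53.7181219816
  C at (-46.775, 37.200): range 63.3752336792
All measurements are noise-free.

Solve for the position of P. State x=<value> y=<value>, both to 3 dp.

eq1: (x − 38.963)² + (y − 0.457)² = 54.1770514574²
eq2: (x − 35.080)² + (y + 0.738)² = 53.7181219816²
eq3: (x + 46.775)² + (y − 37.200)² = 63.3752336792²
eq2−eq1, eq2−eq3 (x²,y² cancel):
  7.766·x + 2.390·y = 237.656899
  -163.710·x + 75.876·y = 1209.805966
det = 7.766·75.876 − 2.390·-163.710 = 980.519916
x = (237.656899·75.876 − 2.390·1209.805966) / 980.519916 = 15.441827
y = (7.766·1209.805966 − 237.656899·-163.710) / 980.519916 = 49.261788

x=15.442 y=49.262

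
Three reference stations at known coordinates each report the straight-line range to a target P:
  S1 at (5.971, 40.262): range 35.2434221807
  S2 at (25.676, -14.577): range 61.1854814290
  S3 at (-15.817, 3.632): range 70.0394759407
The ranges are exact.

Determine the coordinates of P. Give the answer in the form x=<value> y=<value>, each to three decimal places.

eq1: (x − 5.971)² + (y − 40.262)² = 35.2434221807²
eq2: (x − 25.676)² + (y + 14.577)² = 61.1854814290²
eq3: (x + 15.817)² + (y − 3.632)² = 70.0394759407²
eq3−eq1, eq3−eq2 (x²,y² cancel):
  43.576·x + 73.260·y = 5056.741955
  82.986·x − 36.418·y = 1770.242044
det = 43.576·-36.418 − 73.260·82.986 = -7666.505128
x = (5056.741955·-36.418 − 73.260·1770.242044) / -7666.505128 = 40.937084
y = (43.576·1770.242044 − 5056.741955·82.986) / -7666.505128 = 44.674687

x=40.937 y=44.675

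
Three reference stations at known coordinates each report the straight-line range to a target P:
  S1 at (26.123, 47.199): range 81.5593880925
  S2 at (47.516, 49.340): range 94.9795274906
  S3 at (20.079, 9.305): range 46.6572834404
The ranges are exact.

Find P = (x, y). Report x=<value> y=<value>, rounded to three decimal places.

x=-11.188 y=-25.326

eq1: (x − 26.123)² + (y − 47.199)² = 81.5593880925²
eq2: (x − 47.516)² + (y − 49.340)² = 94.9795274906²
eq3: (x − 20.079)² + (y − 9.305)² = 46.6572834404²
eq2−eq1, eq2−eq3 (x²,y² cancel):
  -42.786·x − 4.282·y = 587.127730
  -54.874·x − 80.070·y = 2641.751954
det = -42.786·-80.070 − -4.282·-54.874 = 3190.904552
x = (587.127730·-80.070 − -4.282·2641.751954) / 3190.904552 = -11.187842
y = (-42.786·2641.751954 − 587.127730·-54.874) / 3190.904552 = -25.325719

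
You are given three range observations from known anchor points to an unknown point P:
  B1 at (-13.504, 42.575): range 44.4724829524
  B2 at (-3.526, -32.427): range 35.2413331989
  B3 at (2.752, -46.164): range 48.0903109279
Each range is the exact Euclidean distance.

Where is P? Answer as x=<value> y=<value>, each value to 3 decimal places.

x=4.468 y=1.896

eq1: (x + 13.504)² + (y − 42.575)² = 44.4724829524²
eq2: (x + 3.526)² + (y + 32.427)² = 35.2413331989²
eq3: (x − 2.752)² + (y + 46.164)² = 48.0903109279²
eq3−eq2, eq3−eq1 (x²,y² cancel):
  -12.556·x + 27.474·y = -4.018955
  -32.512·x + 177.478·y = 191.176506
det = -12.556·177.478 − 27.474·-32.512 = -1335.179080
x = (-4.018955·177.478 − 27.474·191.176506) / -1335.179080 = 4.468059
y = (-12.556·191.176506 − -4.018955·-32.512) / -1335.179080 = 1.895683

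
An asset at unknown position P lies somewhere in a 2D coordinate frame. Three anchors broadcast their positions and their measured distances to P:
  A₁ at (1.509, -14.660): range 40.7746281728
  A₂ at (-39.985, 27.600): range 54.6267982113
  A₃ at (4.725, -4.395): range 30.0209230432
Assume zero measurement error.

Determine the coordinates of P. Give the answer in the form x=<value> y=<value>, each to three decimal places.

eq1: (x − 1.509)² + (y + 14.660)² = 40.7746281728²
eq2: (x + 39.985)² + (y − 27.600)² = 54.6267982113²
eq3: (x − 4.725)² + (y + 4.395)² = 30.0209230432²
eq3−eq2, eq3−eq1 (x²,y² cancel):
  -89.420·x + 63.990·y = 236.087313
  -6.432·x − 20.530·y = -585.763451
det = -89.420·-20.530 − 63.990·-6.432 = 2247.376280
x = (236.087313·-20.530 − 63.990·-585.763451) / 2247.376280 = 14.521881
y = (-89.420·-585.763451 − 236.087313·-6.432) / 2247.376280 = 23.982402

x=14.522 y=23.982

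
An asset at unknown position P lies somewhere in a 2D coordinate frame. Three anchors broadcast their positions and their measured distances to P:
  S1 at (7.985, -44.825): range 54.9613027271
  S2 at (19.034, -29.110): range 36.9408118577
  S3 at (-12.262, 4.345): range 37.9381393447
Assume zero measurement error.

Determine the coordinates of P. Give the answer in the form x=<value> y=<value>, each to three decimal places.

eq1: (x − 7.985)² + (y + 44.825)² = 54.9613027271²
eq2: (x − 19.034)² + (y + 29.110)² = 36.9408118577²
eq3: (x + 12.262)² + (y − 4.345)² = 37.9381393447²
eq3−eq1, eq3−eq2 (x²,y² cancel):
  40.494·x − 98.340·y = 322.362800
  62.592·x − 66.910·y = 1115.128423
det = 40.494·-66.910 − -98.340·62.592 = 3445.843740
x = (322.362800·-66.910 − -98.340·1115.128423) / 3445.843740 = 25.564837
y = (40.494·1115.128423 − 322.362800·62.592) / 3445.843740 = 7.248929

x=25.565 y=7.249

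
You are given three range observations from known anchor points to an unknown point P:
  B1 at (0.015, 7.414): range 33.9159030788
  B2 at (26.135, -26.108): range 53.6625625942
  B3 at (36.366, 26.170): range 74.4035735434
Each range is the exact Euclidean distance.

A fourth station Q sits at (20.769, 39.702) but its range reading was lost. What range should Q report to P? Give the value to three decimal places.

71.430

eq1: (x − 0.015)² + (y − 7.414)² = 33.9159030788²
eq2: (x − 26.135)² + (y + 26.108)² = 53.6625625942²
eq3: (x − 36.366)² + (y − 26.170)² = 74.4035735434²
eq3−eq2, eq3−eq1 (x²,y² cancel):
  -20.462·x − 104.556·y = 2013.532165
  -72.702·x − 37.512·y = 2433.216039
det = -20.462·-37.512 − -104.556·-72.702 = -6833.859768
x = (2013.532165·-37.512 − -104.556·2433.216039) / -6833.859768 = -26.174918
y = (-20.462·2433.216039 − 2013.532165·-72.702) / -6833.859768 = -14.135401
|P − Q| = √((-26.174918 − 20.769)² + (-14.135401 − 39.702)²) = 71.429666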